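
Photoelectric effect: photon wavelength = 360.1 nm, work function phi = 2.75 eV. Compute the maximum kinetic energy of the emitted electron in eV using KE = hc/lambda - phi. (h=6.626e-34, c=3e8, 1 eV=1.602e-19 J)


E_photon = hc / lambda
= (6.626e-34)(3e8) / (360.1e-9)
= 5.5201e-19 J
= 3.4458 eV
KE = E_photon - phi
= 3.4458 - 2.75
= 0.6958 eV

0.6958


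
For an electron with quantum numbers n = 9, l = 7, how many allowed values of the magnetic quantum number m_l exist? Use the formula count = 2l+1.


m_l ranges from -l to +l in integer steps
So m_l goes from -7 to +7
Count = 2l + 1 = 2*7 + 1
= 15

15


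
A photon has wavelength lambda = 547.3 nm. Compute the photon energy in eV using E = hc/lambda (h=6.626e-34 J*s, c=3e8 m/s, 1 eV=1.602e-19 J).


E = hc / lambda
= (6.626e-34)(3e8) / (547.3e-9)
= 1.9878e-25 / 5.4730e-07
= 3.6320e-19 J
Converting to eV: 3.6320e-19 / 1.602e-19
= 2.2672 eV

2.2672


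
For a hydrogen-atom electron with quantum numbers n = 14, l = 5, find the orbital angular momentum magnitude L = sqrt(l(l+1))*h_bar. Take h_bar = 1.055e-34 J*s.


L = sqrt(l*(l+1)) * h_bar
= sqrt(5 * 6) * 1.055e-34
= sqrt(30) * 1.055e-34
= 5.4772 * 1.055e-34
= 5.7785e-34 J*s

5.7785e-34


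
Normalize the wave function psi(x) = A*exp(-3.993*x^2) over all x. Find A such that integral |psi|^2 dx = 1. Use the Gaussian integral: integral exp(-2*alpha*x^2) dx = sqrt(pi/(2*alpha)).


integral |psi|^2 dx = A^2 * sqrt(pi/(2*alpha)) = 1
A^2 = sqrt(2*alpha/pi)
= sqrt(2 * 3.993 / pi)
= 1.594372
A = sqrt(1.594372)
= 1.2627

1.2627


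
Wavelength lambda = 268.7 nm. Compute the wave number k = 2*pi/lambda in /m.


k = 2 * pi / lambda
= 6.2832 / (268.7e-9)
= 6.2832 / 2.6870e-07
= 2.3384e+07 /m

2.3384e+07


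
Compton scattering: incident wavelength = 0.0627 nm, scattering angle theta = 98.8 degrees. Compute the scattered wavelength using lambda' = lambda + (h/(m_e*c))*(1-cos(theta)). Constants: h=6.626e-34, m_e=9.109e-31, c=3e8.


Compton wavelength: h/(m_e*c) = 2.4247e-12 m
d_lambda = 2.4247e-12 * (1 - cos(98.8 deg))
= 2.4247e-12 * 1.152986
= 2.7957e-12 m = 0.002796 nm
lambda' = 0.0627 + 0.002796
= 0.065496 nm

0.065496


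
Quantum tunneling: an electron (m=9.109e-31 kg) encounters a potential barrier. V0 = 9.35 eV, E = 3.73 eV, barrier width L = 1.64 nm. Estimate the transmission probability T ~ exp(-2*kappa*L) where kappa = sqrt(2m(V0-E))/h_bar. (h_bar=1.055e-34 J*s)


V0 - E = 5.62 eV = 9.0032e-19 J
kappa = sqrt(2 * m * (V0-E)) / h_bar
= sqrt(2 * 9.109e-31 * 9.0032e-19) / 1.055e-34
= 1.2139e+10 /m
2*kappa*L = 2 * 1.2139e+10 * 1.64e-9
= 39.8172
T = exp(-39.8172) = 5.100264e-18

5.100264e-18


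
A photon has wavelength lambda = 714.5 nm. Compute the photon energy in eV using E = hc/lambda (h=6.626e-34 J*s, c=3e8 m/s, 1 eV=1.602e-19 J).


E = hc / lambda
= (6.626e-34)(3e8) / (714.5e-9)
= 1.9878e-25 / 7.1450e-07
= 2.7821e-19 J
Converting to eV: 2.7821e-19 / 1.602e-19
= 1.7366 eV

1.7366


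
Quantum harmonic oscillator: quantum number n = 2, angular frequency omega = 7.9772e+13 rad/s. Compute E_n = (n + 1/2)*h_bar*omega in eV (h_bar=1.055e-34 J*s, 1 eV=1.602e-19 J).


E = (n + 1/2) * h_bar * omega
= (2 + 0.5) * 1.055e-34 * 7.9772e+13
= 2.5 * 8.4159e-21
= 2.1040e-20 J
= 0.1313 eV

0.1313


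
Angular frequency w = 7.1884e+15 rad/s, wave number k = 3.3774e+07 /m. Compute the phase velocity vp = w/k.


vp = w / k
= 7.1884e+15 / 3.3774e+07
= 2.1284e+08 m/s

2.1284e+08


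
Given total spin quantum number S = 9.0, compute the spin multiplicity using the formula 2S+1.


Spin multiplicity = 2S + 1
= 2 * 9.0 + 1
= 18.0 + 1
= 19

19


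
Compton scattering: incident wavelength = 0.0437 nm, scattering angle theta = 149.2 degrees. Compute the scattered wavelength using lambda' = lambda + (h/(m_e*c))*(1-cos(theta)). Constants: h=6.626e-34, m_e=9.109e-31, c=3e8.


Compton wavelength: h/(m_e*c) = 2.4247e-12 m
d_lambda = 2.4247e-12 * (1 - cos(149.2 deg))
= 2.4247e-12 * 1.85896
= 4.5074e-12 m = 0.004507 nm
lambda' = 0.0437 + 0.004507
= 0.048207 nm

0.048207


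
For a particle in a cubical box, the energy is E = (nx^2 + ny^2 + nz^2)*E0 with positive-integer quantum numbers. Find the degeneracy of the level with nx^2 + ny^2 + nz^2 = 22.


Enumerate all (nx, ny, nz) with nx^2 + ny^2 + nz^2 = 22:
(2,3,3)
(3,2,3)
(3,3,2)
Total degeneracy = 3

3


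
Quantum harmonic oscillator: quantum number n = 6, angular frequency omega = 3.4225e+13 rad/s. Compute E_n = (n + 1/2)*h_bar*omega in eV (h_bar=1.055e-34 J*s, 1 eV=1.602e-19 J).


E = (n + 1/2) * h_bar * omega
= (6 + 0.5) * 1.055e-34 * 3.4225e+13
= 6.5 * 3.6107e-21
= 2.3470e-20 J
= 0.1465 eV

0.1465


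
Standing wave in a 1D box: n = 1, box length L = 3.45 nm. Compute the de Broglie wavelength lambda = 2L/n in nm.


lambda = 2L / n
= 2 * 3.45 / 1
= 6.9 / 1
= 6.9 nm

6.9


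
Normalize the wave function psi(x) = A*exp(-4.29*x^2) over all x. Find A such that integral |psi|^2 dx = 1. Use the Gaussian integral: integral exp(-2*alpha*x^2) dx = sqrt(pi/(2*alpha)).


integral |psi|^2 dx = A^2 * sqrt(pi/(2*alpha)) = 1
A^2 = sqrt(2*alpha/pi)
= sqrt(2 * 4.29 / pi)
= 1.652604
A = sqrt(1.652604)
= 1.2855

1.2855


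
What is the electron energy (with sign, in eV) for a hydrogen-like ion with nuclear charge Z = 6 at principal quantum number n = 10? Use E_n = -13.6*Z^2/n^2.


E_n = -13.6 * Z^2 / n^2
= -13.6 * 6^2 / 10^2
= -13.6 * 36 / 100
= -4.896 eV

-4.896


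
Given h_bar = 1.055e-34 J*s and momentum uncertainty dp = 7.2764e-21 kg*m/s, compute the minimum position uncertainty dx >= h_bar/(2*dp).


dx = h_bar / (2 * dp)
= 1.055e-34 / (2 * 7.2764e-21)
= 1.055e-34 / 1.4553e-20
= 7.2495e-15 m

7.2495e-15


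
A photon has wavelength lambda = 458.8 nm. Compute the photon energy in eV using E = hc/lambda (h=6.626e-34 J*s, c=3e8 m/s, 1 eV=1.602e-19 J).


E = hc / lambda
= (6.626e-34)(3e8) / (458.8e-9)
= 1.9878e-25 / 4.5880e-07
= 4.3326e-19 J
Converting to eV: 4.3326e-19 / 1.602e-19
= 2.7045 eV

2.7045


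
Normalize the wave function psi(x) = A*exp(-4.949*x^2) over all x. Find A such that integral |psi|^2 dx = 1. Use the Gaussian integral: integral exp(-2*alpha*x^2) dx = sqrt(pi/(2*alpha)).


integral |psi|^2 dx = A^2 * sqrt(pi/(2*alpha)) = 1
A^2 = sqrt(2*alpha/pi)
= sqrt(2 * 4.949 / pi)
= 1.775002
A = sqrt(1.775002)
= 1.3323

1.3323


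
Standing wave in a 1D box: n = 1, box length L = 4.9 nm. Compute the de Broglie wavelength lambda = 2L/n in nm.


lambda = 2L / n
= 2 * 4.9 / 1
= 9.8 / 1
= 9.8 nm

9.8


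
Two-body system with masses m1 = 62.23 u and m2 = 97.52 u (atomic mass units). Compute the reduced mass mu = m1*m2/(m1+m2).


mu = m1 * m2 / (m1 + m2)
= 62.23 * 97.52 / (62.23 + 97.52)
= 6068.6696 / 159.75
= 37.9885 u

37.9885


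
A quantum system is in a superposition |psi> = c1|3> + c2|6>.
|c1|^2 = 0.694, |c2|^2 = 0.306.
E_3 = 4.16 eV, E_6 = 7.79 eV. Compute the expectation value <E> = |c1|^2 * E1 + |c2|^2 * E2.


<E> = |c1|^2 * E1 + |c2|^2 * E2
= 0.694 * 4.16 + 0.306 * 7.79
= 2.887 + 2.3837
= 5.2708 eV

5.2708


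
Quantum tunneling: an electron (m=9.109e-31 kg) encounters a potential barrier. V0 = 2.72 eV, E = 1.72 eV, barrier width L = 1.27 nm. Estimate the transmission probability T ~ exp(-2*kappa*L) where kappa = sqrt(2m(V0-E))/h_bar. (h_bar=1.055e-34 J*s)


V0 - E = 1.0 eV = 1.6020e-19 J
kappa = sqrt(2 * m * (V0-E)) / h_bar
= sqrt(2 * 9.109e-31 * 1.6020e-19) / 1.055e-34
= 5.1207e+09 /m
2*kappa*L = 2 * 5.1207e+09 * 1.27e-9
= 13.0066
T = exp(-13.0066) = 2.245522e-06

2.245522e-06


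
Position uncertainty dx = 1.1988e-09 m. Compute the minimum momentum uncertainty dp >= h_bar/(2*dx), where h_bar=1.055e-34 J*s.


dp = h_bar / (2 * dx)
= 1.055e-34 / (2 * 1.1988e-09)
= 1.055e-34 / 2.3976e-09
= 4.4002e-26 kg*m/s

4.4002e-26


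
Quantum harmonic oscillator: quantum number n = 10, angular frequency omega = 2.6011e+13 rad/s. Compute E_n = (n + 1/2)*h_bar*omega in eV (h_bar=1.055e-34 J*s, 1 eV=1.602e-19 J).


E = (n + 1/2) * h_bar * omega
= (10 + 0.5) * 1.055e-34 * 2.6011e+13
= 10.5 * 2.7442e-21
= 2.8814e-20 J
= 0.1799 eV

0.1799


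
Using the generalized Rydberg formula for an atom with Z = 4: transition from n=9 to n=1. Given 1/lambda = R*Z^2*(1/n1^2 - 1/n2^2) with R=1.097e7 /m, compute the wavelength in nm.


1/lambda = R * Z^2 * (1/n1^2 - 1/n2^2)
= 1.097e7 * 4^2 * (1/1^2 - 1/9^2)
= 1.097e7 * 16 * (1.0 - 0.012346)
= 1.7335e+08 /m
lambda = 1 / 1.7335e+08
= 5.7686 nm

5.7686


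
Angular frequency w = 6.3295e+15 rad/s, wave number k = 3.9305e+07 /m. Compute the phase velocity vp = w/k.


vp = w / k
= 6.3295e+15 / 3.9305e+07
= 1.6104e+08 m/s

1.6104e+08


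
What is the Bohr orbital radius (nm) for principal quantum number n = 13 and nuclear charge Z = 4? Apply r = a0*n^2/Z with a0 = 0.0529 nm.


r = a0 * n^2 / Z
= 0.0529 * 13^2 / 4
= 0.0529 * 169 / 4
= 2.235 nm

2.235


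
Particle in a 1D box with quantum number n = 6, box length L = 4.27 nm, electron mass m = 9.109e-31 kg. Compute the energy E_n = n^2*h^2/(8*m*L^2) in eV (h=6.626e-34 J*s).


E = n^2 * h^2 / (8 * m * L^2)
= 6^2 * (6.626e-34)^2 / (8 * 9.109e-31 * (4.27e-9)^2)
= 36 * 4.3904e-67 / (8 * 9.109e-31 * 1.8233e-17)
= 1.1896e-19 J
= 0.7426 eV

0.7426


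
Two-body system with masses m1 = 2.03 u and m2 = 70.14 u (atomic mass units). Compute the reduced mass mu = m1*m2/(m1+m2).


mu = m1 * m2 / (m1 + m2)
= 2.03 * 70.14 / (2.03 + 70.14)
= 142.3842 / 72.17
= 1.9729 u

1.9729


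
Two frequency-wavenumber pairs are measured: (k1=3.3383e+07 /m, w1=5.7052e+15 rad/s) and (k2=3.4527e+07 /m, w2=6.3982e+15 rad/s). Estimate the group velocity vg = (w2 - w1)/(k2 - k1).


vg = (w2 - w1) / (k2 - k1)
= (6.3982e+15 - 5.7052e+15) / (3.4527e+07 - 3.3383e+07)
= 6.9300e+14 / 1.1440e+06
= 6.0577e+08 m/s

6.0577e+08


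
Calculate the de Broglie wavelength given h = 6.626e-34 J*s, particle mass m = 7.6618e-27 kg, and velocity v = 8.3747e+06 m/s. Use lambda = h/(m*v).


lambda = h / (m * v)
= 6.626e-34 / (7.6618e-27 * 8.3747e+06)
= 6.626e-34 / 6.4165e-20
= 1.0326e-14 m

1.0326e-14


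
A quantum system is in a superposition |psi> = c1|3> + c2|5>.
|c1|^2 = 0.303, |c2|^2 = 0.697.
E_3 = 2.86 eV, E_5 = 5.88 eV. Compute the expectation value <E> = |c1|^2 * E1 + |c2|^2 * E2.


<E> = |c1|^2 * E1 + |c2|^2 * E2
= 0.303 * 2.86 + 0.697 * 5.88
= 0.8666 + 4.0984
= 4.9649 eV

4.9649


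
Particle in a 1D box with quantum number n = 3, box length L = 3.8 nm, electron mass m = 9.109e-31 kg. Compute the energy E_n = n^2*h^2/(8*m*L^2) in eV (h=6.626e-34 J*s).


E = n^2 * h^2 / (8 * m * L^2)
= 3^2 * (6.626e-34)^2 / (8 * 9.109e-31 * (3.8e-9)^2)
= 9 * 4.3904e-67 / (8 * 9.109e-31 * 1.4440e-17)
= 3.7551e-20 J
= 0.2344 eV

0.2344


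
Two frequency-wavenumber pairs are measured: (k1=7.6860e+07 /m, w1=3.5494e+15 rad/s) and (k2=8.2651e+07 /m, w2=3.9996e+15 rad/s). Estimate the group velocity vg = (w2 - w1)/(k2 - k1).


vg = (w2 - w1) / (k2 - k1)
= (3.9996e+15 - 3.5494e+15) / (8.2651e+07 - 7.6860e+07)
= 4.5020e+14 / 5.7910e+06
= 7.7741e+07 m/s

7.7741e+07


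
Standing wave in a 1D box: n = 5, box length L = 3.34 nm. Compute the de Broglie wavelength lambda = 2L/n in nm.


lambda = 2L / n
= 2 * 3.34 / 5
= 6.68 / 5
= 1.336 nm

1.336


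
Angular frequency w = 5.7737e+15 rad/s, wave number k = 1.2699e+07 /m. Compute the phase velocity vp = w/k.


vp = w / k
= 5.7737e+15 / 1.2699e+07
= 4.5466e+08 m/s

4.5466e+08


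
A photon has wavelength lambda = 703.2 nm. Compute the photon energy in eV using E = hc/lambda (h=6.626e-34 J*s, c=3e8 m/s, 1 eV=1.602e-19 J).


E = hc / lambda
= (6.626e-34)(3e8) / (703.2e-9)
= 1.9878e-25 / 7.0320e-07
= 2.8268e-19 J
Converting to eV: 2.8268e-19 / 1.602e-19
= 1.7645 eV

1.7645


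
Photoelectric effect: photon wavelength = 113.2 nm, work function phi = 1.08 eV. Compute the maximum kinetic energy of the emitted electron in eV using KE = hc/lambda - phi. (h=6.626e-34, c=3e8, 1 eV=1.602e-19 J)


E_photon = hc / lambda
= (6.626e-34)(3e8) / (113.2e-9)
= 1.7560e-18 J
= 10.9613 eV
KE = E_photon - phi
= 10.9613 - 1.08
= 9.8813 eV

9.8813


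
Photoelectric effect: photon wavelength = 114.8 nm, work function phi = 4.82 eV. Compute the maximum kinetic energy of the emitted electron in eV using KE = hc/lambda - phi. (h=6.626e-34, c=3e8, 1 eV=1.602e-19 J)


E_photon = hc / lambda
= (6.626e-34)(3e8) / (114.8e-9)
= 1.7315e-18 J
= 10.8086 eV
KE = E_photon - phi
= 10.8086 - 4.82
= 5.9886 eV

5.9886


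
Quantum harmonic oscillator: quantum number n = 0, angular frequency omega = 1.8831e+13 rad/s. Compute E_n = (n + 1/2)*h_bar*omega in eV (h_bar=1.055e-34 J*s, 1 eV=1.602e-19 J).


E = (n + 1/2) * h_bar * omega
= (0 + 0.5) * 1.055e-34 * 1.8831e+13
= 0.5 * 1.9867e-21
= 9.9334e-22 J
= 0.0062 eV

0.0062


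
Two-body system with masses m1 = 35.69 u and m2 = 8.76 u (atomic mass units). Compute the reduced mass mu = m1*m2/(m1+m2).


mu = m1 * m2 / (m1 + m2)
= 35.69 * 8.76 / (35.69 + 8.76)
= 312.6444 / 44.45
= 7.0336 u

7.0336


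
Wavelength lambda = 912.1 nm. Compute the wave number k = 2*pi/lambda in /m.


k = 2 * pi / lambda
= 6.2832 / (912.1e-9)
= 6.2832 / 9.1210e-07
= 6.8887e+06 /m

6.8887e+06


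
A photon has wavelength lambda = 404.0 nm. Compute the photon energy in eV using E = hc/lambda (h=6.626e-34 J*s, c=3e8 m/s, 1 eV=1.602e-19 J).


E = hc / lambda
= (6.626e-34)(3e8) / (404.0e-9)
= 1.9878e-25 / 4.0400e-07
= 4.9203e-19 J
Converting to eV: 4.9203e-19 / 1.602e-19
= 3.0713 eV

3.0713


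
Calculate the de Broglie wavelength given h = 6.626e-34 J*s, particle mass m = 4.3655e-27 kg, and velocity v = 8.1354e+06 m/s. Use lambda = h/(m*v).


lambda = h / (m * v)
= 6.626e-34 / (4.3655e-27 * 8.1354e+06)
= 6.626e-34 / 3.5515e-20
= 1.8657e-14 m

1.8657e-14


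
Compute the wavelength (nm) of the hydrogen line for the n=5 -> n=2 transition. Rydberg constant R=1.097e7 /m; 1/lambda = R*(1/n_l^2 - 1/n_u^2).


1/lambda = R * (1/n_l^2 - 1/n_u^2)
= 1.097e7 * (1/2^2 - 1/5^2)
= 1.097e7 * (0.25 - 0.04)
= 1.097e7 * 0.21
= 2.3037e+06 /m
lambda = 1 / 2.3037e+06 = 434.0843 nm

434.0843


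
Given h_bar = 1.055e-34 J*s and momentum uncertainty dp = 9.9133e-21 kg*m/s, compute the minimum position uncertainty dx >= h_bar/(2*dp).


dx = h_bar / (2 * dp)
= 1.055e-34 / (2 * 9.9133e-21)
= 1.055e-34 / 1.9827e-20
= 5.3211e-15 m

5.3211e-15


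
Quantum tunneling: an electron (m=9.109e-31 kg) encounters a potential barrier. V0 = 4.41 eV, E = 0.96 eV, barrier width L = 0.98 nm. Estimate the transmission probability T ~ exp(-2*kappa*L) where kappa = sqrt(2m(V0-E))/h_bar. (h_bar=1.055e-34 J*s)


V0 - E = 3.45 eV = 5.5269e-19 J
kappa = sqrt(2 * m * (V0-E)) / h_bar
= sqrt(2 * 9.109e-31 * 5.5269e-19) / 1.055e-34
= 9.5113e+09 /m
2*kappa*L = 2 * 9.5113e+09 * 0.98e-9
= 18.6421
T = exp(-18.6421) = 8.013830e-09

8.013830e-09


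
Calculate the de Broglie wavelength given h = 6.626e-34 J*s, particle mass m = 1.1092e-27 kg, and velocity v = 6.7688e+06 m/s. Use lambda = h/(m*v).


lambda = h / (m * v)
= 6.626e-34 / (1.1092e-27 * 6.7688e+06)
= 6.626e-34 / 7.5080e-21
= 8.8253e-14 m

8.8253e-14


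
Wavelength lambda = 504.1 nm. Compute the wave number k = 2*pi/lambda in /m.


k = 2 * pi / lambda
= 6.2832 / (504.1e-9)
= 6.2832 / 5.0410e-07
= 1.2464e+07 /m

1.2464e+07


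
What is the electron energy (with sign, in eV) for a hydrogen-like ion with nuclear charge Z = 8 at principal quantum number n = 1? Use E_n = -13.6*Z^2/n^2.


E_n = -13.6 * Z^2 / n^2
= -13.6 * 8^2 / 1^2
= -13.6 * 64 / 1
= -870.4 eV

-870.4


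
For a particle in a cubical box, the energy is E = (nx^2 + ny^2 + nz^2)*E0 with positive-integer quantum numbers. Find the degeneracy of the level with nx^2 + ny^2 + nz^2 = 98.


Enumerate all (nx, ny, nz) with nx^2 + ny^2 + nz^2 = 98:
(1,4,9)
(1,9,4)
(3,5,8)
(3,8,5)
(4,1,9)
(4,9,1)
(5,3,8)
(5,8,3)
(8,3,5)
(8,5,3)
(9,1,4)
(9,4,1)
Total degeneracy = 12

12


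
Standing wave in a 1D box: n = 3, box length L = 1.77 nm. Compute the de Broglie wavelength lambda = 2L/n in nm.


lambda = 2L / n
= 2 * 1.77 / 3
= 3.54 / 3
= 1.18 nm

1.18


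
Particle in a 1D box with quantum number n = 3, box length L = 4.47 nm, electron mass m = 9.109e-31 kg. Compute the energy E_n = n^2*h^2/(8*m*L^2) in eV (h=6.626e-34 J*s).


E = n^2 * h^2 / (8 * m * L^2)
= 3^2 * (6.626e-34)^2 / (8 * 9.109e-31 * (4.47e-9)^2)
= 9 * 4.3904e-67 / (8 * 9.109e-31 * 1.9981e-17)
= 2.7137e-20 J
= 0.1694 eV

0.1694


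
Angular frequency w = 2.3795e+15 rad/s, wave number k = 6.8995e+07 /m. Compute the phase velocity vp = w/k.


vp = w / k
= 2.3795e+15 / 6.8995e+07
= 3.4488e+07 m/s

3.4488e+07


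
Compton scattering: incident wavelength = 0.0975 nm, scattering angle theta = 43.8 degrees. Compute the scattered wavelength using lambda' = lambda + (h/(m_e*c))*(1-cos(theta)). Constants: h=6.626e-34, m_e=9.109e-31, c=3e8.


Compton wavelength: h/(m_e*c) = 2.4247e-12 m
d_lambda = 2.4247e-12 * (1 - cos(43.8 deg))
= 2.4247e-12 * 0.27824
= 6.7465e-13 m = 0.000675 nm
lambda' = 0.0975 + 0.000675
= 0.098175 nm

0.098175


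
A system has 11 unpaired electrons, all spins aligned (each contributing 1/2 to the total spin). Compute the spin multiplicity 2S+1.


Total spin S = N * (1/2) = 11 * 0.5 = 5.5
Spin multiplicity = 2S + 1
= 2 * 5.5 + 1
= 12

12


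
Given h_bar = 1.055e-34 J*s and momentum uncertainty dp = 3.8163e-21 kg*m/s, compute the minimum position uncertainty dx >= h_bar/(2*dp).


dx = h_bar / (2 * dp)
= 1.055e-34 / (2 * 3.8163e-21)
= 1.055e-34 / 7.6326e-21
= 1.3822e-14 m

1.3822e-14


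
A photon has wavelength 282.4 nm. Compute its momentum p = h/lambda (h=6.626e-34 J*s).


p = h / lambda
= 6.626e-34 / (282.4e-9)
= 6.626e-34 / 2.8240e-07
= 2.3463e-27 kg*m/s

2.3463e-27


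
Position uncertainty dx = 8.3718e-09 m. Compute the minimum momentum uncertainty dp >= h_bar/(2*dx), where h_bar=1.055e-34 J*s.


dp = h_bar / (2 * dx)
= 1.055e-34 / (2 * 8.3718e-09)
= 1.055e-34 / 1.6744e-08
= 6.3009e-27 kg*m/s

6.3009e-27


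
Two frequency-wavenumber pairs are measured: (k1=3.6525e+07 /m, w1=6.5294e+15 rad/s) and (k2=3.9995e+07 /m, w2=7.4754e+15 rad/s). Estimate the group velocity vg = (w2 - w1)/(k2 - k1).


vg = (w2 - w1) / (k2 - k1)
= (7.4754e+15 - 6.5294e+15) / (3.9995e+07 - 3.6525e+07)
= 9.4600e+14 / 3.4700e+06
= 2.7262e+08 m/s

2.7262e+08


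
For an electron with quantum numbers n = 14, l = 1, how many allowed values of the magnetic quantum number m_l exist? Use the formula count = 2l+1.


m_l ranges from -l to +l in integer steps
So m_l goes from -1 to +1
Count = 2l + 1 = 2*1 + 1
= 3

3


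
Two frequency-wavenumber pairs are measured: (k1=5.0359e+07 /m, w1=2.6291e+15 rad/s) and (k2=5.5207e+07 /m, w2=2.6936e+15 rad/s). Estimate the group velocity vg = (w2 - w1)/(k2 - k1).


vg = (w2 - w1) / (k2 - k1)
= (2.6936e+15 - 2.6291e+15) / (5.5207e+07 - 5.0359e+07)
= 6.4500e+13 / 4.8480e+06
= 1.3304e+07 m/s

1.3304e+07


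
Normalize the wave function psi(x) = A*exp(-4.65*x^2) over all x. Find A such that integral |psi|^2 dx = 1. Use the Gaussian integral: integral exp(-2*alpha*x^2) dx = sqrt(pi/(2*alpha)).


integral |psi|^2 dx = A^2 * sqrt(pi/(2*alpha)) = 1
A^2 = sqrt(2*alpha/pi)
= sqrt(2 * 4.65 / pi)
= 1.720547
A = sqrt(1.720547)
= 1.3117

1.3117


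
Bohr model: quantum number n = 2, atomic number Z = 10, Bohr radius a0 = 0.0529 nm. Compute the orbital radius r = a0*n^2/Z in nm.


r = a0 * n^2 / Z
= 0.0529 * 2^2 / 10
= 0.0529 * 4 / 10
= 0.0212 nm

0.0212


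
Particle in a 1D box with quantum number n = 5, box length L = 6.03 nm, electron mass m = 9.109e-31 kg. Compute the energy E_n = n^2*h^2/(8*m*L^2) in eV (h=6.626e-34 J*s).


E = n^2 * h^2 / (8 * m * L^2)
= 5^2 * (6.626e-34)^2 / (8 * 9.109e-31 * (6.03e-9)^2)
= 25 * 4.3904e-67 / (8 * 9.109e-31 * 3.6361e-17)
= 4.1424e-20 J
= 0.2586 eV

0.2586


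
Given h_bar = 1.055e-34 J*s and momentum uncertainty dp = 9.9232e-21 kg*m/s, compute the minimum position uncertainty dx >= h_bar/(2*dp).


dx = h_bar / (2 * dp)
= 1.055e-34 / (2 * 9.9232e-21)
= 1.055e-34 / 1.9846e-20
= 5.3158e-15 m

5.3158e-15


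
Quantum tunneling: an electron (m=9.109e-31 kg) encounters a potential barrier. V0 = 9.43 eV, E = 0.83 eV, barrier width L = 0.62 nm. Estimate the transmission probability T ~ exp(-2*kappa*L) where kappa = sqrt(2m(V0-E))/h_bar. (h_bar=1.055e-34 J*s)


V0 - E = 8.6 eV = 1.3777e-18 J
kappa = sqrt(2 * m * (V0-E)) / h_bar
= sqrt(2 * 9.109e-31 * 1.3777e-18) / 1.055e-34
= 1.5017e+10 /m
2*kappa*L = 2 * 1.5017e+10 * 0.62e-9
= 18.6209
T = exp(-18.6209) = 8.185727e-09

8.185727e-09


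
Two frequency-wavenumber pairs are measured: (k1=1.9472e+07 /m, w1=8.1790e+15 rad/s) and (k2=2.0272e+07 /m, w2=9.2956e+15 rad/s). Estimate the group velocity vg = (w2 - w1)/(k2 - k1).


vg = (w2 - w1) / (k2 - k1)
= (9.2956e+15 - 8.1790e+15) / (2.0272e+07 - 1.9472e+07)
= 1.1166e+15 / 8.0000e+05
= 1.3958e+09 m/s

1.3958e+09


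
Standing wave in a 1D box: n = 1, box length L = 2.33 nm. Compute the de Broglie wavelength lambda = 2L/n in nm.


lambda = 2L / n
= 2 * 2.33 / 1
= 4.66 / 1
= 4.66 nm

4.66


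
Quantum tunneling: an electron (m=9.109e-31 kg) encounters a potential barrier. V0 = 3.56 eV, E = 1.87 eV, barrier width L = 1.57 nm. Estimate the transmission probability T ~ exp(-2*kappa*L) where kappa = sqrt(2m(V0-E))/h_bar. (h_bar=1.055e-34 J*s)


V0 - E = 1.69 eV = 2.7074e-19 J
kappa = sqrt(2 * m * (V0-E)) / h_bar
= sqrt(2 * 9.109e-31 * 2.7074e-19) / 1.055e-34
= 6.6569e+09 /m
2*kappa*L = 2 * 6.6569e+09 * 1.57e-9
= 20.9027
T = exp(-20.9027) = 8.357527e-10

8.357527e-10


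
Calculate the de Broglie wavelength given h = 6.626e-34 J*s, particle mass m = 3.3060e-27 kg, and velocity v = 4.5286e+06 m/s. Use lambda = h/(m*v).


lambda = h / (m * v)
= 6.626e-34 / (3.3060e-27 * 4.5286e+06)
= 6.626e-34 / 1.4972e-20
= 4.4257e-14 m

4.4257e-14


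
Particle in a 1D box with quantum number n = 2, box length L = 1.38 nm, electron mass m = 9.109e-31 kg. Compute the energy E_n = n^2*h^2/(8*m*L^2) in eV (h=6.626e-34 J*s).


E = n^2 * h^2 / (8 * m * L^2)
= 2^2 * (6.626e-34)^2 / (8 * 9.109e-31 * (1.38e-9)^2)
= 4 * 4.3904e-67 / (8 * 9.109e-31 * 1.9044e-18)
= 1.2654e-19 J
= 0.7899 eV

0.7899


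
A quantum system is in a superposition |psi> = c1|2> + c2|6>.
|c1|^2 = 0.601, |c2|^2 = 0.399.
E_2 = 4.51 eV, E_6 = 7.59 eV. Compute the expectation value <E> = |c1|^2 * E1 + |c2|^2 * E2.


<E> = |c1|^2 * E1 + |c2|^2 * E2
= 0.601 * 4.51 + 0.399 * 7.59
= 2.7105 + 3.0284
= 5.7389 eV

5.7389


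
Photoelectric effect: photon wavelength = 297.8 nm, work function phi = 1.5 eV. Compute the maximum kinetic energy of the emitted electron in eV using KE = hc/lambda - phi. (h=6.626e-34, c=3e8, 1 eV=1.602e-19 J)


E_photon = hc / lambda
= (6.626e-34)(3e8) / (297.8e-9)
= 6.6749e-19 J
= 4.1666 eV
KE = E_photon - phi
= 4.1666 - 1.5
= 2.6666 eV

2.6666


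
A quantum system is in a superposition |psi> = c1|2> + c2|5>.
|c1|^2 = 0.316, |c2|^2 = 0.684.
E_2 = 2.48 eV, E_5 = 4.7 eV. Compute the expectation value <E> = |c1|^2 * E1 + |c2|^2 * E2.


<E> = |c1|^2 * E1 + |c2|^2 * E2
= 0.316 * 2.48 + 0.684 * 4.7
= 0.7837 + 3.2148
= 3.9985 eV

3.9985


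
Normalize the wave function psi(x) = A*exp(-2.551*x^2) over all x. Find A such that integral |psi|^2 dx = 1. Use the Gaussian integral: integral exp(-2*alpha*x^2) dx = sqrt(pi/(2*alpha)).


integral |psi|^2 dx = A^2 * sqrt(pi/(2*alpha)) = 1
A^2 = sqrt(2*alpha/pi)
= sqrt(2 * 2.551 / pi)
= 1.274369
A = sqrt(1.274369)
= 1.1289

1.1289


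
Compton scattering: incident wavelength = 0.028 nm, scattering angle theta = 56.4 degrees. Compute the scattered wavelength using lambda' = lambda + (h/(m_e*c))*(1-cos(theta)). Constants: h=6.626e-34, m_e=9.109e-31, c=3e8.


Compton wavelength: h/(m_e*c) = 2.4247e-12 m
d_lambda = 2.4247e-12 * (1 - cos(56.4 deg))
= 2.4247e-12 * 0.446608
= 1.0829e-12 m = 0.001083 nm
lambda' = 0.028 + 0.001083
= 0.029083 nm

0.029083


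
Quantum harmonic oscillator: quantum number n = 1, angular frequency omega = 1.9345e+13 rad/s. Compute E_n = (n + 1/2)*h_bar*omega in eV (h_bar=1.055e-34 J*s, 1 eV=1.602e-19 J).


E = (n + 1/2) * h_bar * omega
= (1 + 0.5) * 1.055e-34 * 1.9345e+13
= 1.5 * 2.0409e-21
= 3.0613e-21 J
= 0.0191 eV

0.0191


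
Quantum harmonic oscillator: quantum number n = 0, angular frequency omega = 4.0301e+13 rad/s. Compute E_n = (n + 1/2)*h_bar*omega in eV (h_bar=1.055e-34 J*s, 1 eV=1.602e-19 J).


E = (n + 1/2) * h_bar * omega
= (0 + 0.5) * 1.055e-34 * 4.0301e+13
= 0.5 * 4.2518e-21
= 2.1259e-21 J
= 0.0133 eV

0.0133


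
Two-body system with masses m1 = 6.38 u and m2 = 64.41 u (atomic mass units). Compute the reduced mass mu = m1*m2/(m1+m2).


mu = m1 * m2 / (m1 + m2)
= 6.38 * 64.41 / (6.38 + 64.41)
= 410.9358 / 70.79
= 5.805 u

5.805


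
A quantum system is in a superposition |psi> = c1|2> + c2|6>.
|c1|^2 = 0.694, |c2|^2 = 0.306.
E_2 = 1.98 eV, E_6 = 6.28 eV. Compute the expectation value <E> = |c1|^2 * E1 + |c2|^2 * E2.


<E> = |c1|^2 * E1 + |c2|^2 * E2
= 0.694 * 1.98 + 0.306 * 6.28
= 1.3741 + 1.9217
= 3.2958 eV

3.2958


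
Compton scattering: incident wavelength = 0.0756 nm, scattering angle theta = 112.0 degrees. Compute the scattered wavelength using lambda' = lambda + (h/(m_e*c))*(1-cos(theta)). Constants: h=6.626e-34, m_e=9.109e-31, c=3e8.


Compton wavelength: h/(m_e*c) = 2.4247e-12 m
d_lambda = 2.4247e-12 * (1 - cos(112.0 deg))
= 2.4247e-12 * 1.374607
= 3.3330e-12 m = 0.003333 nm
lambda' = 0.0756 + 0.003333
= 0.078933 nm

0.078933


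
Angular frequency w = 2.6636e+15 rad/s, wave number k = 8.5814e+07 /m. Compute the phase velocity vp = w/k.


vp = w / k
= 2.6636e+15 / 8.5814e+07
= 3.1039e+07 m/s

3.1039e+07


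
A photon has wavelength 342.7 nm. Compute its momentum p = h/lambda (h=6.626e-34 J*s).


p = h / lambda
= 6.626e-34 / (342.7e-9)
= 6.626e-34 / 3.4270e-07
= 1.9335e-27 kg*m/s

1.9335e-27


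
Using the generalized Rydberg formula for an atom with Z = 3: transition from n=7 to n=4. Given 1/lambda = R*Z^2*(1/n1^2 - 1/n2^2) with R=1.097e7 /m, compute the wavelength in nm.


1/lambda = R * Z^2 * (1/n1^2 - 1/n2^2)
= 1.097e7 * 3^2 * (1/4^2 - 1/7^2)
= 1.097e7 * 9 * (0.0625 - 0.020408)
= 4.1557e+06 /m
lambda = 1 / 4.1557e+06
= 240.6318 nm

240.6318


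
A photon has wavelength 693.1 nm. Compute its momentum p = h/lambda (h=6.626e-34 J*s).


p = h / lambda
= 6.626e-34 / (693.1e-9)
= 6.626e-34 / 6.9310e-07
= 9.5599e-28 kg*m/s

9.5599e-28


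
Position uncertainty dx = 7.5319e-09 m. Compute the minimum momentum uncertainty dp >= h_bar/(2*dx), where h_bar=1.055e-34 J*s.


dp = h_bar / (2 * dx)
= 1.055e-34 / (2 * 7.5319e-09)
= 1.055e-34 / 1.5064e-08
= 7.0035e-27 kg*m/s

7.0035e-27


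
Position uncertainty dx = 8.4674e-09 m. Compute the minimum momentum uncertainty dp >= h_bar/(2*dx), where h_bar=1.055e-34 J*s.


dp = h_bar / (2 * dx)
= 1.055e-34 / (2 * 8.4674e-09)
= 1.055e-34 / 1.6935e-08
= 6.2298e-27 kg*m/s

6.2298e-27


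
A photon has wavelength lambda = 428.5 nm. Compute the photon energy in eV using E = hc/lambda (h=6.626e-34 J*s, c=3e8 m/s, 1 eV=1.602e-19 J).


E = hc / lambda
= (6.626e-34)(3e8) / (428.5e-9)
= 1.9878e-25 / 4.2850e-07
= 4.6390e-19 J
Converting to eV: 4.6390e-19 / 1.602e-19
= 2.8957 eV

2.8957


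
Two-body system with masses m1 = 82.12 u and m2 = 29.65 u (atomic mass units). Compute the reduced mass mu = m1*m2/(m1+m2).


mu = m1 * m2 / (m1 + m2)
= 82.12 * 29.65 / (82.12 + 29.65)
= 2434.858 / 111.77
= 21.7845 u

21.7845


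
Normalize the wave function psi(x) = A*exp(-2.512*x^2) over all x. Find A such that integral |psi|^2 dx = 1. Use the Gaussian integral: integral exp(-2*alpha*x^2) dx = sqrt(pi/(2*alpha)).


integral |psi|^2 dx = A^2 * sqrt(pi/(2*alpha)) = 1
A^2 = sqrt(2*alpha/pi)
= sqrt(2 * 2.512 / pi)
= 1.26459
A = sqrt(1.26459)
= 1.1245

1.1245


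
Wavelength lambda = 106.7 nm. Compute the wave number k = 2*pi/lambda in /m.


k = 2 * pi / lambda
= 6.2832 / (106.7e-9)
= 6.2832 / 1.0670e-07
= 5.8886e+07 /m

5.8886e+07


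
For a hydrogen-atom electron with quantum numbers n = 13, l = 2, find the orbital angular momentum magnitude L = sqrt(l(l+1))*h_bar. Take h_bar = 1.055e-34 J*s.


L = sqrt(l*(l+1)) * h_bar
= sqrt(2 * 3) * 1.055e-34
= sqrt(6) * 1.055e-34
= 2.4495 * 1.055e-34
= 2.5842e-34 J*s

2.5842e-34


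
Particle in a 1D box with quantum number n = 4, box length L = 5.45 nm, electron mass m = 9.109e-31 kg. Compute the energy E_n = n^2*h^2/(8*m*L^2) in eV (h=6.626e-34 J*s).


E = n^2 * h^2 / (8 * m * L^2)
= 4^2 * (6.626e-34)^2 / (8 * 9.109e-31 * (5.45e-9)^2)
= 16 * 4.3904e-67 / (8 * 9.109e-31 * 2.9703e-17)
= 3.2454e-20 J
= 0.2026 eV

0.2026


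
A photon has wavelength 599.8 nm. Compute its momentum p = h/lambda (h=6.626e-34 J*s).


p = h / lambda
= 6.626e-34 / (599.8e-9)
= 6.626e-34 / 5.9980e-07
= 1.1047e-27 kg*m/s

1.1047e-27


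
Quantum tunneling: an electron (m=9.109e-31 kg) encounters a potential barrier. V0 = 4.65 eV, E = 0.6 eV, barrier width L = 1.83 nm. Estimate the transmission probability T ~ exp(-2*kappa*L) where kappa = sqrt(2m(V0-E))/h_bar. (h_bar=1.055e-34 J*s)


V0 - E = 4.05 eV = 6.4881e-19 J
kappa = sqrt(2 * m * (V0-E)) / h_bar
= sqrt(2 * 9.109e-31 * 6.4881e-19) / 1.055e-34
= 1.0305e+10 /m
2*kappa*L = 2 * 1.0305e+10 * 1.83e-9
= 37.7171
T = exp(-37.7171) = 4.165742e-17

4.165742e-17


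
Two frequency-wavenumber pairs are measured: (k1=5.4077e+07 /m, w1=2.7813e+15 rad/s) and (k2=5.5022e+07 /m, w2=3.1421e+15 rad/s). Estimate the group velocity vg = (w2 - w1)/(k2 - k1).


vg = (w2 - w1) / (k2 - k1)
= (3.1421e+15 - 2.7813e+15) / (5.5022e+07 - 5.4077e+07)
= 3.6080e+14 / 9.4500e+05
= 3.8180e+08 m/s

3.8180e+08


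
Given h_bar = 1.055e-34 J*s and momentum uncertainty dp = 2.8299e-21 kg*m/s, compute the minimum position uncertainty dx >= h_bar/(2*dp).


dx = h_bar / (2 * dp)
= 1.055e-34 / (2 * 2.8299e-21)
= 1.055e-34 / 5.6598e-21
= 1.8640e-14 m

1.8640e-14


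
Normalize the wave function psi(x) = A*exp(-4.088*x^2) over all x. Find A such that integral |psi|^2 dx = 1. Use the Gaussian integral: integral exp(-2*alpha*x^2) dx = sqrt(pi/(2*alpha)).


integral |psi|^2 dx = A^2 * sqrt(pi/(2*alpha)) = 1
A^2 = sqrt(2*alpha/pi)
= sqrt(2 * 4.088 / pi)
= 1.613227
A = sqrt(1.613227)
= 1.2701

1.2701


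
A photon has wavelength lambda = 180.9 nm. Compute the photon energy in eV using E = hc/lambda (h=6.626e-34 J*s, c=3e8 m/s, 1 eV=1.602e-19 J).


E = hc / lambda
= (6.626e-34)(3e8) / (180.9e-9)
= 1.9878e-25 / 1.8090e-07
= 1.0988e-18 J
Converting to eV: 1.0988e-18 / 1.602e-19
= 6.8592 eV

6.8592


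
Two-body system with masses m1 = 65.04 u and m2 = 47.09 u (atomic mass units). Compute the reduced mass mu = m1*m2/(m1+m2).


mu = m1 * m2 / (m1 + m2)
= 65.04 * 47.09 / (65.04 + 47.09)
= 3062.7336 / 112.13
= 27.3141 u

27.3141


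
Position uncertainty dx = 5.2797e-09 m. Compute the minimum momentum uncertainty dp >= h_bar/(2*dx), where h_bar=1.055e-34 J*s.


dp = h_bar / (2 * dx)
= 1.055e-34 / (2 * 5.2797e-09)
= 1.055e-34 / 1.0559e-08
= 9.9911e-27 kg*m/s

9.9911e-27


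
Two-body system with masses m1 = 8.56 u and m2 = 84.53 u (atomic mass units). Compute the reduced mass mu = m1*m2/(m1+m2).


mu = m1 * m2 / (m1 + m2)
= 8.56 * 84.53 / (8.56 + 84.53)
= 723.5768 / 93.09
= 7.7729 u

7.7729


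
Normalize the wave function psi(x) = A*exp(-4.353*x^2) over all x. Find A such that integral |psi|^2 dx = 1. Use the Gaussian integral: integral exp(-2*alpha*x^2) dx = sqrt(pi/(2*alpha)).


integral |psi|^2 dx = A^2 * sqrt(pi/(2*alpha)) = 1
A^2 = sqrt(2*alpha/pi)
= sqrt(2 * 4.353 / pi)
= 1.664694
A = sqrt(1.664694)
= 1.2902

1.2902


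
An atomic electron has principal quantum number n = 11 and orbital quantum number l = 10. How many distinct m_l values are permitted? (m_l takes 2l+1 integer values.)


m_l ranges from -l to +l in integer steps
So m_l goes from -10 to +10
Count = 2l + 1 = 2*10 + 1
= 21

21


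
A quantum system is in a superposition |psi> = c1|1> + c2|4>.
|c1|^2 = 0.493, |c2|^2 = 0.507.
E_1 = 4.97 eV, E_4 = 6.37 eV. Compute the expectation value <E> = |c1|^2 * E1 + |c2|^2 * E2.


<E> = |c1|^2 * E1 + |c2|^2 * E2
= 0.493 * 4.97 + 0.507 * 6.37
= 2.4502 + 3.2296
= 5.6798 eV

5.6798


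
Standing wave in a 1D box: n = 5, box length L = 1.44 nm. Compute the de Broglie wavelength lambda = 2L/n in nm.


lambda = 2L / n
= 2 * 1.44 / 5
= 2.88 / 5
= 0.576 nm

0.576


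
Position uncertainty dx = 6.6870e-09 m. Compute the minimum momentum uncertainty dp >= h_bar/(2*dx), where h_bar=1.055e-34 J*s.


dp = h_bar / (2 * dx)
= 1.055e-34 / (2 * 6.6870e-09)
= 1.055e-34 / 1.3374e-08
= 7.8884e-27 kg*m/s

7.8884e-27


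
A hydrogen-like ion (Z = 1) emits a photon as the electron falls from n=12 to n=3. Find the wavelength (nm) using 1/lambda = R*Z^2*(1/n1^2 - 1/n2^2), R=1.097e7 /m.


1/lambda = R * Z^2 * (1/n1^2 - 1/n2^2)
= 1.097e7 * 1^2 * (1/3^2 - 1/12^2)
= 1.097e7 * 1 * (0.111111 - 0.006944)
= 1.1427e+06 /m
lambda = 1 / 1.1427e+06
= 875.1139 nm

875.1139


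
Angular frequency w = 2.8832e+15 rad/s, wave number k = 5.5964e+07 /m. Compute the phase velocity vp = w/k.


vp = w / k
= 2.8832e+15 / 5.5964e+07
= 5.1519e+07 m/s

5.1519e+07


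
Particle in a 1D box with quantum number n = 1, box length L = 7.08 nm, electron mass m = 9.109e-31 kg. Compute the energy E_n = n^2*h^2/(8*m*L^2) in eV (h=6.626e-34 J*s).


E = n^2 * h^2 / (8 * m * L^2)
= 1^2 * (6.626e-34)^2 / (8 * 9.109e-31 * (7.08e-9)^2)
= 1 * 4.3904e-67 / (8 * 9.109e-31 * 5.0126e-17)
= 1.2019e-21 J
= 0.0075 eV

0.0075


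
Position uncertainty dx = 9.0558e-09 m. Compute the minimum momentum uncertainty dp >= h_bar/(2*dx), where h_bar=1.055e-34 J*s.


dp = h_bar / (2 * dx)
= 1.055e-34 / (2 * 9.0558e-09)
= 1.055e-34 / 1.8112e-08
= 5.8250e-27 kg*m/s

5.8250e-27


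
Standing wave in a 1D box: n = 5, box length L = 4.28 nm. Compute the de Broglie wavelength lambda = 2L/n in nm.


lambda = 2L / n
= 2 * 4.28 / 5
= 8.56 / 5
= 1.712 nm

1.712


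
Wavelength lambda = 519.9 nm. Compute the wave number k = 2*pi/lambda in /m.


k = 2 * pi / lambda
= 6.2832 / (519.9e-9)
= 6.2832 / 5.1990e-07
= 1.2085e+07 /m

1.2085e+07


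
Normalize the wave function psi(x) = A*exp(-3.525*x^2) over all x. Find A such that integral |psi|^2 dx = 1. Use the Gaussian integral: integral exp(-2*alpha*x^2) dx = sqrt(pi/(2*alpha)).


integral |psi|^2 dx = A^2 * sqrt(pi/(2*alpha)) = 1
A^2 = sqrt(2*alpha/pi)
= sqrt(2 * 3.525 / pi)
= 1.498027
A = sqrt(1.498027)
= 1.2239

1.2239


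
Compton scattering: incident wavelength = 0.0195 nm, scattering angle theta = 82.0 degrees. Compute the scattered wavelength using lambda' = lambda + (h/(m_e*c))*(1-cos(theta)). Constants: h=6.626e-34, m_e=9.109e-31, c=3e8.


Compton wavelength: h/(m_e*c) = 2.4247e-12 m
d_lambda = 2.4247e-12 * (1 - cos(82.0 deg))
= 2.4247e-12 * 0.860827
= 2.0873e-12 m = 0.002087 nm
lambda' = 0.0195 + 0.002087
= 0.021587 nm

0.021587


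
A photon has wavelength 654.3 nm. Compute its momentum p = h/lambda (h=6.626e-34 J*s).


p = h / lambda
= 6.626e-34 / (654.3e-9)
= 6.626e-34 / 6.5430e-07
= 1.0127e-27 kg*m/s

1.0127e-27


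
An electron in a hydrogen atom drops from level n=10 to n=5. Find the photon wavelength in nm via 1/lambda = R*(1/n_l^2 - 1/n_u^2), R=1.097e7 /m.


1/lambda = R * (1/n_l^2 - 1/n_u^2)
= 1.097e7 * (1/5^2 - 1/10^2)
= 1.097e7 * (0.04 - 0.01)
= 1.097e7 * 0.03
= 3.2910e+05 /m
lambda = 1 / 3.2910e+05 = 3038.5901 nm

3038.5901


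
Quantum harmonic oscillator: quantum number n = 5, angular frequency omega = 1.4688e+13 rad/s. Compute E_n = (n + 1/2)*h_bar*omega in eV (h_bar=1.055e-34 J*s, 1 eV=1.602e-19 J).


E = (n + 1/2) * h_bar * omega
= (5 + 0.5) * 1.055e-34 * 1.4688e+13
= 5.5 * 1.5496e-21
= 8.5227e-21 J
= 0.0532 eV

0.0532


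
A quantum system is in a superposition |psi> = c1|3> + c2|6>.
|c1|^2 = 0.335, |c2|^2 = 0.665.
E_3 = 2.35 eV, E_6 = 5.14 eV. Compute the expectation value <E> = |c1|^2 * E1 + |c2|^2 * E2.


<E> = |c1|^2 * E1 + |c2|^2 * E2
= 0.335 * 2.35 + 0.665 * 5.14
= 0.7873 + 3.4181
= 4.2054 eV

4.2054


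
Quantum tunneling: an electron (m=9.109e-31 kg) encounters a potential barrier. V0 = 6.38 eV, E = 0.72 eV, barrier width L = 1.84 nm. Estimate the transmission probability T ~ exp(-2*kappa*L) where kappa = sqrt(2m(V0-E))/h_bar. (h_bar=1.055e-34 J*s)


V0 - E = 5.66 eV = 9.0673e-19 J
kappa = sqrt(2 * m * (V0-E)) / h_bar
= sqrt(2 * 9.109e-31 * 9.0673e-19) / 1.055e-34
= 1.2183e+10 /m
2*kappa*L = 2 * 1.2183e+10 * 1.84e-9
= 44.8317
T = exp(-44.8317) = 3.387204e-20

3.387204e-20


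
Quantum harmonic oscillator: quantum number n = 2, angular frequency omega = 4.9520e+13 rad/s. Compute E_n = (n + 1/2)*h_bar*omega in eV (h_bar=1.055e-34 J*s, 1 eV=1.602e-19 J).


E = (n + 1/2) * h_bar * omega
= (2 + 0.5) * 1.055e-34 * 4.9520e+13
= 2.5 * 5.2244e-21
= 1.3061e-20 J
= 0.0815 eV

0.0815


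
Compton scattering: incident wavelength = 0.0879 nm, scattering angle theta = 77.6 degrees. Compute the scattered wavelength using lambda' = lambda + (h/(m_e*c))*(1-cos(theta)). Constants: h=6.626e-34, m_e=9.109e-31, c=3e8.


Compton wavelength: h/(m_e*c) = 2.4247e-12 m
d_lambda = 2.4247e-12 * (1 - cos(77.6 deg))
= 2.4247e-12 * 0.785265
= 1.9040e-12 m = 0.001904 nm
lambda' = 0.0879 + 0.001904
= 0.089804 nm

0.089804


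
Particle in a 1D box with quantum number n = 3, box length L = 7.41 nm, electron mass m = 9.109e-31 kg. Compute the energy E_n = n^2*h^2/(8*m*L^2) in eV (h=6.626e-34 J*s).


E = n^2 * h^2 / (8 * m * L^2)
= 3^2 * (6.626e-34)^2 / (8 * 9.109e-31 * (7.41e-9)^2)
= 9 * 4.3904e-67 / (8 * 9.109e-31 * 5.4908e-17)
= 9.8753e-21 J
= 0.0616 eV

0.0616


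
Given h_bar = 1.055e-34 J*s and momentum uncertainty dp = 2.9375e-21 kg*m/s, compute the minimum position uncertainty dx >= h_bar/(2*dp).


dx = h_bar / (2 * dp)
= 1.055e-34 / (2 * 2.9375e-21)
= 1.055e-34 / 5.8750e-21
= 1.7957e-14 m

1.7957e-14


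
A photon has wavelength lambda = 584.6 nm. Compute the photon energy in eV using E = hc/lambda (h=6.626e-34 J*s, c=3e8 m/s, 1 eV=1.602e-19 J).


E = hc / lambda
= (6.626e-34)(3e8) / (584.6e-9)
= 1.9878e-25 / 5.8460e-07
= 3.4003e-19 J
Converting to eV: 3.4003e-19 / 1.602e-19
= 2.1225 eV

2.1225


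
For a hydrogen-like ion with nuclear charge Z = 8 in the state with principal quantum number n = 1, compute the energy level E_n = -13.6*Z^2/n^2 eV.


E_n = -13.6 * Z^2 / n^2
= -13.6 * 8^2 / 1^2
= -13.6 * 64 / 1
= -870.4 eV

-870.4


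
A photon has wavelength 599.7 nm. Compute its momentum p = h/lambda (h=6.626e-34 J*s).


p = h / lambda
= 6.626e-34 / (599.7e-9)
= 6.626e-34 / 5.9970e-07
= 1.1049e-27 kg*m/s

1.1049e-27


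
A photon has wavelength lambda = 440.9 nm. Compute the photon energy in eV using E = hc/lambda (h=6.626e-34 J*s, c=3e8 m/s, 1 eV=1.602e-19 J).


E = hc / lambda
= (6.626e-34)(3e8) / (440.9e-9)
= 1.9878e-25 / 4.4090e-07
= 4.5085e-19 J
Converting to eV: 4.5085e-19 / 1.602e-19
= 2.8143 eV

2.8143


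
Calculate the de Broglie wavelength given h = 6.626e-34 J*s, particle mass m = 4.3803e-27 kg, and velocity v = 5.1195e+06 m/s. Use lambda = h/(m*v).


lambda = h / (m * v)
= 6.626e-34 / (4.3803e-27 * 5.1195e+06)
= 6.626e-34 / 2.2425e-20
= 2.9547e-14 m

2.9547e-14


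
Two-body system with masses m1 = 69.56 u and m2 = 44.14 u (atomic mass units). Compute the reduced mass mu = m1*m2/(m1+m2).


mu = m1 * m2 / (m1 + m2)
= 69.56 * 44.14 / (69.56 + 44.14)
= 3070.3784 / 113.7
= 27.0042 u

27.0042


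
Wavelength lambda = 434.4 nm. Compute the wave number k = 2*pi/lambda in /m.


k = 2 * pi / lambda
= 6.2832 / (434.4e-9)
= 6.2832 / 4.3440e-07
= 1.4464e+07 /m

1.4464e+07


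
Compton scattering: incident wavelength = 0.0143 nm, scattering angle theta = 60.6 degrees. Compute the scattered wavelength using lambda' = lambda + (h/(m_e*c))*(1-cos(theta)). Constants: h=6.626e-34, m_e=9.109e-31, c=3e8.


Compton wavelength: h/(m_e*c) = 2.4247e-12 m
d_lambda = 2.4247e-12 * (1 - cos(60.6 deg))
= 2.4247e-12 * 0.509096
= 1.2344e-12 m = 0.001234 nm
lambda' = 0.0143 + 0.001234
= 0.015534 nm

0.015534
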